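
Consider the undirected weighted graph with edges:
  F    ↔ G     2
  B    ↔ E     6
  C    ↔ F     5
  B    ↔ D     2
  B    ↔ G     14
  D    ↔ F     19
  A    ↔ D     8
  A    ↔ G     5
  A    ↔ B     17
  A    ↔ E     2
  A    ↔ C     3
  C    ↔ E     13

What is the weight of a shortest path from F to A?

Comparing a few candidate routes:
F→C→A: 5 + 3 = 8
F→G→A: 2 + 5 = 7
F→D→A: 19 + 8 = 27
F→C→E→A: 5 + 13 + 2 = 20
F→G→B→D→A: 2 + 14 + 2 + 8 = 26
F→G→B→E→A: 2 + 14 + 6 + 2 = 24
Shortest: 7.

7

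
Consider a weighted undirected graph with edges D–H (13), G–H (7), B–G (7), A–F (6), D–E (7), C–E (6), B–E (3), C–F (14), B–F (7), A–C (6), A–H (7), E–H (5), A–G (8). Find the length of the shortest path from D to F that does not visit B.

Comparing a few candidate routes:
D-E-C-A-F: 7 + 6 + 6 + 6 = 25
D-E-H-A-F: 7 + 5 + 7 + 6 = 25
D-H-A-F: 13 + 7 + 6 = 26
D-E-C-F: 7 + 6 + 14 = 27
Best route has total 25.

25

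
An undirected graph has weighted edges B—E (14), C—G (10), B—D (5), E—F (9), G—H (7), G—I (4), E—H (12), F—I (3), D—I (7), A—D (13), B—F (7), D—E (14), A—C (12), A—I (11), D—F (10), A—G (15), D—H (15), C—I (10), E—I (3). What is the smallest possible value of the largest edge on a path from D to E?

A few of the D→E routes:
D - F - I - E: max(10, 3, 3) = 10
D - I - E: max(7, 3) = 7
D - B - F - E: max(5, 7, 9) = 9
D - I - F - E: max(7, 3, 9) = 9
D - B - F - I - E: max(5, 7, 3, 3) = 7
Best route has worst link 7.

7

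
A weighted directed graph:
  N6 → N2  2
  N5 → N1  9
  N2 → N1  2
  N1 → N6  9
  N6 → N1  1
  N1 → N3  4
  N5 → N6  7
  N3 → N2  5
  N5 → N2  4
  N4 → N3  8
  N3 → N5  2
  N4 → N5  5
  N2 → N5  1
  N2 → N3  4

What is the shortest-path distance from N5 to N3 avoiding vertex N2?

Candidate routes:
N5 - N6 - N1 - N3: 7 + 1 + 4 = 12
N5 - N1 - N3: 9 + 4 = 13
Best route has total 12.

12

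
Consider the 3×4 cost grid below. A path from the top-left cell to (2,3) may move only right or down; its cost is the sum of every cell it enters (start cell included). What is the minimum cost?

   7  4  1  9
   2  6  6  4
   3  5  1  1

19

Best path: (0,0) → (1,0) → (2,0) → (2,1) → (2,2) → (2,3)
Cost: 7 + 2 + 3 + 5 + 1 + 1 = 19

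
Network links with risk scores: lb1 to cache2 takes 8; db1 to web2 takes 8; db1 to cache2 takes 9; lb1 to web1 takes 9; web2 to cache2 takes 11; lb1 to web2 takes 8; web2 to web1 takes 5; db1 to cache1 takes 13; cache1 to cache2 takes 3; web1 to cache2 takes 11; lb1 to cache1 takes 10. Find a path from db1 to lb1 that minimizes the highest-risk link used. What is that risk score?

8

Comparing a few candidate routes:
db1 → web2 → lb1: max(8, 8) = 8
db1 → cache2 → cache1 → lb1: max(9, 3, 10) = 10
db1 → cache2 → lb1: max(9, 8) = 9
db1 → web2 → web1 → cache2 → lb1: max(8, 5, 11, 8) = 11
db1 → web2 → web1 → lb1: max(8, 5, 9) = 9
The minimum achievable maximum is 8.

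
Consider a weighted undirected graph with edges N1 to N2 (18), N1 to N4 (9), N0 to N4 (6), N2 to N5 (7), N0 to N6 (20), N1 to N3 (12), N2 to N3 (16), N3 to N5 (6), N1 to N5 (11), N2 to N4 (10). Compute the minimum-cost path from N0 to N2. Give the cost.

16

Some routes from N0 to N2:
N0→N4→N2: 6 + 10 = 16
N0→N4→N1→N5→N2: 6 + 9 + 11 + 7 = 33
N0→N4→N1→N3→N5→N2: 6 + 9 + 12 + 6 + 7 = 40
N0→N4→N1→N2: 6 + 9 + 18 = 33
Shortest: 16.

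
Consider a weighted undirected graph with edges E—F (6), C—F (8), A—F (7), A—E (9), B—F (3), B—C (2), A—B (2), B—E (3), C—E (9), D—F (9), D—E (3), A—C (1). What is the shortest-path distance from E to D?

A few of the E→D routes:
E - B - A - F - D: 3 + 2 + 7 + 9 = 21
E - B - F - D: 3 + 3 + 9 = 15
E - B - C - F - D: 3 + 2 + 8 + 9 = 22
E - D: 3
E - F - D: 6 + 9 = 15
Shortest: 3.

3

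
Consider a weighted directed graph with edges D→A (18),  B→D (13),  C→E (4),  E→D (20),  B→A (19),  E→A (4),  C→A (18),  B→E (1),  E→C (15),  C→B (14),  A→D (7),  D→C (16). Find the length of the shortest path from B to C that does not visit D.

16

Paths from B to C avoiding D:
B → E → C: 1 + 15 = 16
Shortest: 16.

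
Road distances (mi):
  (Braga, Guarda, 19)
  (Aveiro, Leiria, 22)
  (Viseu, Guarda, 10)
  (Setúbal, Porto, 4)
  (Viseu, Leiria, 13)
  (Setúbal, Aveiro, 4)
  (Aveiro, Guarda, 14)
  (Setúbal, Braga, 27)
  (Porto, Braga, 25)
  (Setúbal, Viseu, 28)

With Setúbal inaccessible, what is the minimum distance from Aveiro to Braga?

33

Routes from Aveiro to Braga avoiding Setúbal:
Aveiro → Guarda → Braga: 14 + 19 = 33
Aveiro → Leiria → Viseu → Guarda → Braga: 22 + 13 + 10 + 19 = 64
Shortest: 33 mi.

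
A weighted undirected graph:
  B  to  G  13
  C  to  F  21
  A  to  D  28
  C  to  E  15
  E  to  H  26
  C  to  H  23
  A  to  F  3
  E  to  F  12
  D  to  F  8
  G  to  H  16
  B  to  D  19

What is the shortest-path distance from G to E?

Some routes from G to E:
G-H-E: 16 + 26 = 42
G-H-C-E: 16 + 23 + 15 = 54
G-B-D-F-E: 13 + 19 + 8 + 12 = 52
The minimum is 42.

42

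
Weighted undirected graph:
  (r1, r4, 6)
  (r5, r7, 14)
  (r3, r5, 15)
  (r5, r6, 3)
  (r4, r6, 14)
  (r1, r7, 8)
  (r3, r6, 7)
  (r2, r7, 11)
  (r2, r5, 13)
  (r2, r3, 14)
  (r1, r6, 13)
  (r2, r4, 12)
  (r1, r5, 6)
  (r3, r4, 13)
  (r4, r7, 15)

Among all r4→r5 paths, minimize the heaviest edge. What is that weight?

Checking several routes:
r4 -> r1 -> r6 -> r5: max(6, 13, 3) = 13
r4 -> r2 -> r7 -> r1 -> r6 -> r5: max(12, 11, 8, 13, 3) = 13
r4 -> r1 -> r5: max(6, 6) = 6
r4 -> r2 -> r5: max(12, 13) = 13
r4 -> r1 -> r7 -> r2 -> r5: max(6, 8, 11, 13) = 13
r4 -> r2 -> r7 -> r1 -> r5: max(12, 11, 8, 6) = 12
Best route has worst link 6.

6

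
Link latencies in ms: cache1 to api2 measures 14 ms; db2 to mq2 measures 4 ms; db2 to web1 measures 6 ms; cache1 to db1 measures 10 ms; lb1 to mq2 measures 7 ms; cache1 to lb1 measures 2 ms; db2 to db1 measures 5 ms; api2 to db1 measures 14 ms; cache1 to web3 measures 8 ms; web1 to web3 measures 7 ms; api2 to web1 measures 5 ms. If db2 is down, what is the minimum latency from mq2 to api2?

Paths from mq2 to api2 avoiding db2:
mq2 - lb1 - cache1 - web3 - web1 - api2: 7 + 2 + 8 + 7 + 5 = 29
mq2 - lb1 - cache1 - api2: 7 + 2 + 14 = 23
mq2 - lb1 - cache1 - db1 - api2: 7 + 2 + 10 + 14 = 33
The minimum is 23 ms.

23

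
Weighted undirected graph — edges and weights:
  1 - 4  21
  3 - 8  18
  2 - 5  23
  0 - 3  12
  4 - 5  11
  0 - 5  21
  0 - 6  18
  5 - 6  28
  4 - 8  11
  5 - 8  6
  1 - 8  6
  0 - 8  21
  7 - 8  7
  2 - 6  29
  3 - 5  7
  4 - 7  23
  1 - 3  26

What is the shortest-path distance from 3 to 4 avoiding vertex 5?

Checking several routes:
3-1-8-4: 26 + 6 + 11 = 43
3-0-8-4: 12 + 21 + 11 = 44
3-8-1-4: 18 + 6 + 21 = 45
3-8-7-4: 18 + 7 + 23 = 48
3-8-4: 18 + 11 = 29
3-1-4: 26 + 21 = 47
Shortest: 29.

29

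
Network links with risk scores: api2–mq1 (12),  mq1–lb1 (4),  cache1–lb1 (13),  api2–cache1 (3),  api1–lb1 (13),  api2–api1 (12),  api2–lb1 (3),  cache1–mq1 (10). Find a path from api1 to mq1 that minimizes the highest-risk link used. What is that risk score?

12

Checking several routes:
api1 -> api2 -> mq1: max(12, 12) = 12
api1 -> api2 -> cache1 -> mq1: max(12, 3, 10) = 12
api1 -> api2 -> lb1 -> mq1: max(12, 3, 4) = 12
Best route has worst link 12.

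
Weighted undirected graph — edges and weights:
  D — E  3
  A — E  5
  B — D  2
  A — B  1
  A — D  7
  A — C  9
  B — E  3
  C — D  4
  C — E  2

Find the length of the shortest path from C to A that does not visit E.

Candidate routes:
C→D→A: 4 + 7 = 11
C→D→B→A: 4 + 2 + 1 = 7
C→A: 9
Shortest: 7.

7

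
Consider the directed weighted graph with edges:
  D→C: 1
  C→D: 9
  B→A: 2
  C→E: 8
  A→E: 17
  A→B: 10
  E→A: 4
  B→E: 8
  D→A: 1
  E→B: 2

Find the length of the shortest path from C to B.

10

Routes from C to B:
C→E→B: 8 + 2 = 10
C→D→A→E→B: 9 + 1 + 17 + 2 = 29
C→E→A→B: 8 + 4 + 10 = 22
C→D→A→B: 9 + 1 + 10 = 20
Shortest: 10.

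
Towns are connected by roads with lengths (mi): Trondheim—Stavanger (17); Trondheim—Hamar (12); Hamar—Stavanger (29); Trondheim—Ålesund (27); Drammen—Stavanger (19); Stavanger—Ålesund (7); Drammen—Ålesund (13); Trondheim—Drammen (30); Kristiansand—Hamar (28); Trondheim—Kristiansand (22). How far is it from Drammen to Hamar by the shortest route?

A few of the Drammen→Hamar routes:
Drammen → Stavanger → Trondheim → Hamar: 19 + 17 + 12 = 48
Drammen → Stavanger → Hamar: 19 + 29 = 48
Drammen → Trondheim → Hamar: 30 + 12 = 42
The minimum is 42 mi.

42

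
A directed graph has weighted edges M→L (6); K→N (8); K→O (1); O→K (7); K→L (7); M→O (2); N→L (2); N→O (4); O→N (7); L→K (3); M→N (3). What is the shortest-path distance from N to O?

4

Routes from N to O:
N→L→K→O: 2 + 3 + 1 = 6
N→O: 4
Shortest: 4.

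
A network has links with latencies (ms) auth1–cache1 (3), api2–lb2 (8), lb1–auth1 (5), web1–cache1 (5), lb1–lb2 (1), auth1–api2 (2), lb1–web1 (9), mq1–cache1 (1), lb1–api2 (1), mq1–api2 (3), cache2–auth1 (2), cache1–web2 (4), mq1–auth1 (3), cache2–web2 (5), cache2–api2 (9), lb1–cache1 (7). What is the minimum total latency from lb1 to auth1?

A few of the lb1→auth1 routes:
lb1→api2→auth1: 1 + 2 = 3
lb1→auth1: 5
lb1→api2→mq1→auth1: 1 + 3 + 3 = 7
Shortest: 3 ms.

3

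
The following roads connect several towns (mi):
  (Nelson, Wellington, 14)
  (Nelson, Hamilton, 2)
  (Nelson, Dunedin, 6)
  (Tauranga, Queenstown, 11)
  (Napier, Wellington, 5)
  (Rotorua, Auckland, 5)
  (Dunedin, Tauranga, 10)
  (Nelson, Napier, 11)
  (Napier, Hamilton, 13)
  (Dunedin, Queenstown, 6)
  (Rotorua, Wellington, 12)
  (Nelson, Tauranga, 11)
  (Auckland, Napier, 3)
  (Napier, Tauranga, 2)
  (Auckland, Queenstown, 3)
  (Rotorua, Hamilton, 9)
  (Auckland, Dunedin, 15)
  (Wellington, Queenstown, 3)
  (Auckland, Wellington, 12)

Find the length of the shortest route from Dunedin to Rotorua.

Comparing a few candidate routes:
Dunedin - Queenstown - Wellington - Rotorua: 6 + 3 + 12 = 21
Dunedin - Queenstown - Wellington - Napier - Auckland - Rotorua: 6 + 3 + 5 + 3 + 5 = 22
Dunedin - Nelson - Hamilton - Rotorua: 6 + 2 + 9 = 17
Dunedin - Auckland - Rotorua: 15 + 5 = 20
Dunedin - Queenstown - Auckland - Rotorua: 6 + 3 + 5 = 14
Dunedin - Tauranga - Napier - Auckland - Rotorua: 10 + 2 + 3 + 5 = 20
Shortest: 14 mi.

14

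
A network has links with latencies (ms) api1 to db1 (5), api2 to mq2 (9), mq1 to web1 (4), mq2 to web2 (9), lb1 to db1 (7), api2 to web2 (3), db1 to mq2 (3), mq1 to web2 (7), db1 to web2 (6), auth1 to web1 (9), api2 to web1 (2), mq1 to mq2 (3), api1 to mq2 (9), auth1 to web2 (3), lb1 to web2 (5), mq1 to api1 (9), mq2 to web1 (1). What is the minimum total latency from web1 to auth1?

8

Comparing a few candidate routes:
web1→auth1: 9
web1→api2→web2→auth1: 2 + 3 + 3 = 8
web1→mq2→web2→auth1: 1 + 9 + 3 = 13
web1→mq2→db1→web2→auth1: 1 + 3 + 6 + 3 = 13
Shortest: 8 ms.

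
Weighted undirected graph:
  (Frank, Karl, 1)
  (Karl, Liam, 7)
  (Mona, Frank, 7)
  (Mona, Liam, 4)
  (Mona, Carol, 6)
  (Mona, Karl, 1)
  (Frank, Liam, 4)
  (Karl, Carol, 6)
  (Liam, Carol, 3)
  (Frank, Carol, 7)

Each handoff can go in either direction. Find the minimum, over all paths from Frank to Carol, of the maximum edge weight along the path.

Checking several routes:
Frank → Liam → Carol: max(4, 3) = 4
Frank → Karl → Mona → Carol: max(1, 1, 6) = 6
Frank → Liam → Mona → Karl → Carol: max(4, 4, 1, 6) = 6
Frank → Karl → Mona → Liam → Carol: max(1, 1, 4, 3) = 4
Frank → Liam → Mona → Carol: max(4, 4, 6) = 6
Frank → Karl → Carol: max(1, 6) = 6
Smallest bottleneck: 4.

4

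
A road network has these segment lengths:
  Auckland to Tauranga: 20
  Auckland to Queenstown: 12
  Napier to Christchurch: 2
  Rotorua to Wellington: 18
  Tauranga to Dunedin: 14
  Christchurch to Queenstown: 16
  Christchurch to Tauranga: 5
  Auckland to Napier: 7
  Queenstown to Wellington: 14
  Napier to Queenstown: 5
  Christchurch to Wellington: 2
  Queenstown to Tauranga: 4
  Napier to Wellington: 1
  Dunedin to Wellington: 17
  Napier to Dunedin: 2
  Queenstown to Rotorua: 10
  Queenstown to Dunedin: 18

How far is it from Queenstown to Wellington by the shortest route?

6

Comparing a few candidate routes:
Queenstown → Tauranga → Christchurch → Napier → Wellington: 4 + 5 + 2 + 1 = 12
Queenstown → Napier → Christchurch → Wellington: 5 + 2 + 2 = 9
Queenstown → Tauranga → Christchurch → Wellington: 4 + 5 + 2 = 11
Queenstown → Christchurch → Wellington: 16 + 2 = 18
Queenstown → Wellington: 14
Queenstown → Napier → Wellington: 5 + 1 = 6
Best route has total 6.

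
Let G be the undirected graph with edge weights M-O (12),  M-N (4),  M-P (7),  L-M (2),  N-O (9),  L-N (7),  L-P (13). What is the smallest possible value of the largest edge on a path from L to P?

7

Paths from L to P:
L → N → M → P: max(7, 4, 7) = 7
L → P: max(13) = 13
L → M → P: max(2, 7) = 7
L → N → O → M → P: max(7, 9, 12, 7) = 12
Smallest bottleneck: 7.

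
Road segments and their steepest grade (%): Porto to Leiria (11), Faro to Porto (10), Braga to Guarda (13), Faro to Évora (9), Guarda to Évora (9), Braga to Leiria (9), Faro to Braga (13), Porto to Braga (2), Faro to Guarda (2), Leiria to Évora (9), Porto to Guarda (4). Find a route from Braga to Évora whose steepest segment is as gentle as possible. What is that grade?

9

Checking several routes:
Braga-Porto-Faro-Évora: max(2, 10, 9) = 10
Braga-Porto-Guarda-Faro-Évora: max(2, 4, 2, 9) = 9
Braga-Leiria-Évora: max(9, 9) = 9
Braga-Porto-Faro-Guarda-Évora: max(2, 10, 2, 9) = 10
Braga-Porto-Guarda-Évora: max(2, 4, 9) = 9
The minimum achievable maximum is 9%.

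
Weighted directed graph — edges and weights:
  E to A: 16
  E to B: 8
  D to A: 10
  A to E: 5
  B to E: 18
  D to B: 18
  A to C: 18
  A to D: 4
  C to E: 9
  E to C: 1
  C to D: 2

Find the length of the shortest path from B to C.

19

Paths from B to C:
B-E-A-C: 18 + 16 + 18 = 52
B-E-C: 18 + 1 = 19
The minimum is 19.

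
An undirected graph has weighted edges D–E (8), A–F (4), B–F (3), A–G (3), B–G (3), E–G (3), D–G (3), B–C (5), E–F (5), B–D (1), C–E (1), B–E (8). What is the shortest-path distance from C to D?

Checking several routes:
C - E - G - D: 1 + 3 + 3 = 7
C - E - G - B - D: 1 + 3 + 3 + 1 = 8
C - B - D: 5 + 1 = 6
Best route has total 6.

6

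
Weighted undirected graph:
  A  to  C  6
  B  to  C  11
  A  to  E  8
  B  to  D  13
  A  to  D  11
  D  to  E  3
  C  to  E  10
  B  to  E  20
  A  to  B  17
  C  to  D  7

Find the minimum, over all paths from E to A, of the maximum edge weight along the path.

A few of the E→A routes:
E -> C -> D -> A: max(10, 7, 11) = 11
E -> A: max(8) = 8
E -> C -> A: max(10, 6) = 10
E -> D -> C -> A: max(3, 7, 6) = 7
E -> D -> B -> C -> A: max(3, 13, 11, 6) = 13
E -> D -> A: max(3, 11) = 11
Smallest bottleneck: 7.

7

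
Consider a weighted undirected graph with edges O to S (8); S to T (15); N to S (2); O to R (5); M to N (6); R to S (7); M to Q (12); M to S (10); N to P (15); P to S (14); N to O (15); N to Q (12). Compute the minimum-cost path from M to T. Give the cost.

23

Comparing a few candidate routes:
M→N→S→T: 6 + 2 + 15 = 23
M→Q→N→S→T: 12 + 12 + 2 + 15 = 41
M→N→P→S→T: 6 + 15 + 14 + 15 = 50
M→S→T: 10 + 15 = 25
M→N→O→S→T: 6 + 15 + 8 + 15 = 44
M→N→O→R→S→T: 6 + 15 + 5 + 7 + 15 = 48
Shortest: 23.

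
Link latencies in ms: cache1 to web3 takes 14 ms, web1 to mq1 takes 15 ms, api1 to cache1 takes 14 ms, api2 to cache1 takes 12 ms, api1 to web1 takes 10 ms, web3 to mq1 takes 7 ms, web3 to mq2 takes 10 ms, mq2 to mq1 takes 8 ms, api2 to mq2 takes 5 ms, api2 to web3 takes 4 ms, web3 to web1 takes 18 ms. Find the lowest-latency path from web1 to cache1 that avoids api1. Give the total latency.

A few of the web1→cache1 routes:
web1-web3-cache1: 18 + 14 = 32
web1-web3-api2-cache1: 18 + 4 + 12 = 34
web1-mq1-web3-cache1: 15 + 7 + 14 = 36
web1-mq1-web3-api2-cache1: 15 + 7 + 4 + 12 = 38
web1-mq1-mq2-api2-cache1: 15 + 8 + 5 + 12 = 40
Shortest: 32 ms.

32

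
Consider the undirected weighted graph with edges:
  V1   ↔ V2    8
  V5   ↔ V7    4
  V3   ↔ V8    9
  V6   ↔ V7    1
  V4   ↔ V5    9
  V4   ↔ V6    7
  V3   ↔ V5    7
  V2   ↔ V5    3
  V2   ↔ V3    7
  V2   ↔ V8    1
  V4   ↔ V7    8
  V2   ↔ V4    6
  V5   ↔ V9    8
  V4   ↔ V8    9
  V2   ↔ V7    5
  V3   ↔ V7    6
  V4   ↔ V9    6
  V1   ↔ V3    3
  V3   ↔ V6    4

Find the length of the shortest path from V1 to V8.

Some routes from V1 to V8:
V1 - V2 - V8: 8 + 1 = 9
V1 - V3 - V8: 3 + 9 = 12
V1 - V3 - V2 - V8: 3 + 7 + 1 = 11
Shortest: 9.

9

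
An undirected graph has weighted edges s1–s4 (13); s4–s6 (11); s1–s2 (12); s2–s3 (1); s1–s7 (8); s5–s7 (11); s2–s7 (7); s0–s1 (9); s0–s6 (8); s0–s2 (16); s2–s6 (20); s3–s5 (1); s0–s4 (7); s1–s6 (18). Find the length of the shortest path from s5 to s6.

Checking several routes:
s5 → s3 → s2 → s6: 1 + 1 + 20 = 22
s5 → s3 → s2 → s0 → s6: 1 + 1 + 16 + 8 = 26
s5 → s3 → s2 → s1 → s6: 1 + 1 + 12 + 18 = 32
s5 → s3 → s2 → s1 → s0 → s6: 1 + 1 + 12 + 9 + 8 = 31
Shortest: 22.

22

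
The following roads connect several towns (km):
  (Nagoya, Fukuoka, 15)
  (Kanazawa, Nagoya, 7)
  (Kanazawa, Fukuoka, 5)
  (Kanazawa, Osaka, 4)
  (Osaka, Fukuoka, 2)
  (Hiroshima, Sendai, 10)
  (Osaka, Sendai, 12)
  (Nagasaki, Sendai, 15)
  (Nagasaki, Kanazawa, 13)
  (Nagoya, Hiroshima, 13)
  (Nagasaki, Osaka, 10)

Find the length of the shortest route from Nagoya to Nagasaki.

Checking several routes:
Nagoya → Kanazawa → Osaka → Nagasaki: 7 + 4 + 10 = 21
Nagoya → Kanazawa → Fukuoka → Osaka → Nagasaki: 7 + 5 + 2 + 10 = 24
Nagoya → Fukuoka → Osaka → Nagasaki: 15 + 2 + 10 = 27
Nagoya → Kanazawa → Nagasaki: 7 + 13 = 20
Shortest: 20 km.

20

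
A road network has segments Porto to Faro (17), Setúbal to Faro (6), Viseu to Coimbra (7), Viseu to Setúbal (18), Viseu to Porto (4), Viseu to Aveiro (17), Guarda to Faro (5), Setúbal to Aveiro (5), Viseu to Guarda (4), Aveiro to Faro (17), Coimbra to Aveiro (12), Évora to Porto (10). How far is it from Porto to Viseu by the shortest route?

4

Comparing a few candidate routes:
Porto-Viseu: 4
Porto-Faro-Guarda-Viseu: 17 + 5 + 4 = 26
Porto-Faro-Setúbal-Viseu: 17 + 6 + 18 = 41
Porto-Faro-Setúbal-Aveiro-Viseu: 17 + 6 + 5 + 17 = 45
Porto-Faro-Setúbal-Aveiro-Coimbra-Viseu: 17 + 6 + 5 + 12 + 7 = 47
Best route has total 4 mi.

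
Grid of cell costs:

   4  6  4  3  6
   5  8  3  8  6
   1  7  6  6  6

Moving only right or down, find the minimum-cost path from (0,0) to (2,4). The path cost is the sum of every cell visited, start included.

One optimal route is [0,0]→[0,1]→[0,2]→[0,3]→[0,4]→[1,4]→[2,4].
Its cost is 4 + 6 + 4 + 3 + 6 + 6 + 6 = 35.

35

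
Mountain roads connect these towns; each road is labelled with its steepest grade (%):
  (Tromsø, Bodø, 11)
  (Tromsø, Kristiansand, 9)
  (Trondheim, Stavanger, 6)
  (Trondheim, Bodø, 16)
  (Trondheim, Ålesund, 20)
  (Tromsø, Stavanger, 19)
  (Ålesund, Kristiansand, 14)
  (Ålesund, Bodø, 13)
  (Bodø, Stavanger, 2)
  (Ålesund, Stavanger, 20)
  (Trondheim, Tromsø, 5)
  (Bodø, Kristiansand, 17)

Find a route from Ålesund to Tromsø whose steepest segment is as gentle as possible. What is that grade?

13

Comparing a few candidate routes:
Ålesund -> Bodø -> Trondheim -> Tromsø: max(13, 16, 5) = 16
Ålesund -> Bodø -> Stavanger -> Trondheim -> Tromsø: max(13, 2, 6, 5) = 13
Ålesund -> Bodø -> Tromsø: max(13, 11) = 13
Ålesund -> Kristiansand -> Tromsø: max(14, 9) = 14
Ålesund -> Bodø -> Kristiansand -> Tromsø: max(13, 17, 9) = 17
Smallest bottleneck: 13%.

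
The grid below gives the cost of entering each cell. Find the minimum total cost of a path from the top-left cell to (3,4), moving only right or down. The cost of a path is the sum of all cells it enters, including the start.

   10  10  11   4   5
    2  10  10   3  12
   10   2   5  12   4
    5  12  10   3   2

44

Cheapest: r0c0→r1c0→r1c1→r2c1→r2c2→r3c2→r3c3→r3c4
  10 + 2 + 10 + 2 + 5 + 10 + 3 + 2 = 44
(Top row then right column would cost 58.)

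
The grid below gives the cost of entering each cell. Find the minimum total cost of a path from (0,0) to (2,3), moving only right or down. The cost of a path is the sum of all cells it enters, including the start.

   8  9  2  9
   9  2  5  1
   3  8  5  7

Cheapest: r0c0→r0c1→r0c2→r1c2→r1c3→r2c3
  8 + 9 + 2 + 5 + 1 + 7 = 32
For comparison, the top-then-right route costs 36.

32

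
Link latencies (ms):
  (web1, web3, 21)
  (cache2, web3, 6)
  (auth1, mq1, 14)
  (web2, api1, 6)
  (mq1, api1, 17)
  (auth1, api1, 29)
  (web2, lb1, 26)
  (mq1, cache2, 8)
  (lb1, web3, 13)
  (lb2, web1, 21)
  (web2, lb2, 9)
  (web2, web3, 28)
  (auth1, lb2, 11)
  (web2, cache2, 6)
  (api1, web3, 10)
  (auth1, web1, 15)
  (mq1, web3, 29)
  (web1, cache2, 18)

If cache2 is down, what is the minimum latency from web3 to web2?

16

A few of the web3→web2 routes:
web3 -> web2: 28
web3 -> api1 -> web2: 10 + 6 = 16
web3 -> lb1 -> web2: 13 + 26 = 39
Shortest: 16 ms.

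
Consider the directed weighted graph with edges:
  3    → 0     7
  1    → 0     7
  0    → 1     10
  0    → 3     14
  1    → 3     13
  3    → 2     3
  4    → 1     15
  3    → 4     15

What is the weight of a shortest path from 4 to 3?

Paths from 4 to 3:
4 -> 1 -> 0 -> 3: 15 + 7 + 14 = 36
4 -> 1 -> 3: 15 + 13 = 28
Shortest: 28.

28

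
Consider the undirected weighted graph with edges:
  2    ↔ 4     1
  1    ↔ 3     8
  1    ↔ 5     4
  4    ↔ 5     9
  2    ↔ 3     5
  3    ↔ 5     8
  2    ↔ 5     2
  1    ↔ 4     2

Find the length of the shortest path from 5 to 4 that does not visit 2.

6

Paths from 5 to 4 avoiding 2:
5 - 4: 9
5 - 3 - 1 - 4: 8 + 8 + 2 = 18
5 - 1 - 4: 4 + 2 = 6
Shortest: 6.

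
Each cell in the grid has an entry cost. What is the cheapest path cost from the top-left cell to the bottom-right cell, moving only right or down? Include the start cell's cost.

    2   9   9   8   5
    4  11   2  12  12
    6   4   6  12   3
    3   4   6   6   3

34

One optimal route is [0,0] [1,0] [2,0] [3,0] [3,1] [3,2] [3,3] [3,4].
Its cost is 2 + 4 + 6 + 3 + 4 + 6 + 6 + 3 = 34.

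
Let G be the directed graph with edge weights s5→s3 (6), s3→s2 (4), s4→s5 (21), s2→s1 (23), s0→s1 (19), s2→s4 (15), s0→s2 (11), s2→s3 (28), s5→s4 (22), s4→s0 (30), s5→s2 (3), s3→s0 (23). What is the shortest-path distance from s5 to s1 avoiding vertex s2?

Candidate routes:
s5-s3-s0-s1: 6 + 23 + 19 = 48
s5-s4-s0-s1: 22 + 30 + 19 = 71
The minimum is 48.

48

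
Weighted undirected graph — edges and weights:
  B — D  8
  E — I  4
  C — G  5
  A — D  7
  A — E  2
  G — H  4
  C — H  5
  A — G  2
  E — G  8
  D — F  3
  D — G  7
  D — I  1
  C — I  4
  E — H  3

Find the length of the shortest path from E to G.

4

Some routes from E to G:
E→A→G: 2 + 2 = 4
E→G: 8
E→H→G: 3 + 4 = 7
E→I→D→G: 4 + 1 + 7 = 12
The minimum is 4.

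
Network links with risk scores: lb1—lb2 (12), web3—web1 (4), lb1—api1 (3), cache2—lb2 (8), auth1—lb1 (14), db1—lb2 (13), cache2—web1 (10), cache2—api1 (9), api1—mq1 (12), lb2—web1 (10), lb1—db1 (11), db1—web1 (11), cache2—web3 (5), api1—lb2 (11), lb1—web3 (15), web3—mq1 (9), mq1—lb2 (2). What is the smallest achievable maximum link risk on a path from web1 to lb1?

9

A few of the web1→lb1 routes:
web1→web3→cache2→api1→lb1: max(4, 5, 9, 3) = 9
web1→cache2→api1→lb1: max(10, 9, 3) = 10
web1→web3→mq1→lb2→cache2→api1→lb1: max(4, 9, 2, 8, 9, 3) = 9
Smallest bottleneck: 9.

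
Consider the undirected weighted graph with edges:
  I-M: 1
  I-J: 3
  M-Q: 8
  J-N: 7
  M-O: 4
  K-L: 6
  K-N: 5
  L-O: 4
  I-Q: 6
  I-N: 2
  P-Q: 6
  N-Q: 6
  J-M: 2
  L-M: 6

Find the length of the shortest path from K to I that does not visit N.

Checking several routes:
K - L - M - Q - I: 6 + 6 + 8 + 6 = 26
K - L - O - M - I: 6 + 4 + 4 + 1 = 15
K - L - M - J - I: 6 + 6 + 2 + 3 = 17
K - L - O - M - J - I: 6 + 4 + 4 + 2 + 3 = 19
K - L - M - I: 6 + 6 + 1 = 13
Best route has total 13.

13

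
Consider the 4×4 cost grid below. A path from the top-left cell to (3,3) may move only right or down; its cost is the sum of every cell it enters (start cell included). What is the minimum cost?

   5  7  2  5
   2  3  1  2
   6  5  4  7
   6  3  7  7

Cheapest: (0,0) -> (1,0) -> (1,1) -> (1,2) -> (1,3) -> (2,3) -> (3,3)
  5 + 2 + 3 + 1 + 2 + 7 + 7 = 27

27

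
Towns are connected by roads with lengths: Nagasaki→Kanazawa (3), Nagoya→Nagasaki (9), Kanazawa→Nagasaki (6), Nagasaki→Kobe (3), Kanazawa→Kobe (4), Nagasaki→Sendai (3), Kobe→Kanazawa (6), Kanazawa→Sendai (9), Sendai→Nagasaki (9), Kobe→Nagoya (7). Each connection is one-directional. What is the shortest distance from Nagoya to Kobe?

Paths from Nagoya to Kobe:
Nagoya -> Nagasaki -> Kanazawa -> Kobe: 9 + 3 + 4 = 16
Nagoya -> Nagasaki -> Kobe: 9 + 3 = 12
Best route has total 12.

12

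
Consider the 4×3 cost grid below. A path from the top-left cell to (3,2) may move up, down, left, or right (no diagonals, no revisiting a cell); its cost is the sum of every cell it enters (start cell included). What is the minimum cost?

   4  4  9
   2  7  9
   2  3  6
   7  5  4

Cheapest: r0c0 r1c0 r2c0 r2c1 r3c1 r3c2
  4 + 2 + 2 + 3 + 5 + 4 = 20

20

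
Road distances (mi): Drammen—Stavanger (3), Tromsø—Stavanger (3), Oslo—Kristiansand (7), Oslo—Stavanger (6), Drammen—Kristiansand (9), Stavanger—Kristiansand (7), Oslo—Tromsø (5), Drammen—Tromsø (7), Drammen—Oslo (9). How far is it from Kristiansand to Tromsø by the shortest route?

10

Checking several routes:
Kristiansand-Oslo-Stavanger-Tromsø: 7 + 6 + 3 = 16
Kristiansand-Stavanger-Tromsø: 7 + 3 = 10
Kristiansand-Drammen-Stavanger-Tromsø: 9 + 3 + 3 = 15
Kristiansand-Oslo-Tromsø: 7 + 5 = 12
Kristiansand-Stavanger-Drammen-Tromsø: 7 + 3 + 7 = 17
Kristiansand-Drammen-Tromsø: 9 + 7 = 16
The minimum is 10 mi.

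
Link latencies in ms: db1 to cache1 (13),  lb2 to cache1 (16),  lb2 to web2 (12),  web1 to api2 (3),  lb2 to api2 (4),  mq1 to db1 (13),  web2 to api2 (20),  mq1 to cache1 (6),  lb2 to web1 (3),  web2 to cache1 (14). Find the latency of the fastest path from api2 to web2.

Candidate routes:
api2-web1-lb2-cache1-web2: 3 + 3 + 16 + 14 = 36
api2-lb2-web2: 4 + 12 = 16
api2-web2: 20
api2-lb2-cache1-web2: 4 + 16 + 14 = 34
api2-web1-lb2-web2: 3 + 3 + 12 = 18
Best route has total 16 ms.

16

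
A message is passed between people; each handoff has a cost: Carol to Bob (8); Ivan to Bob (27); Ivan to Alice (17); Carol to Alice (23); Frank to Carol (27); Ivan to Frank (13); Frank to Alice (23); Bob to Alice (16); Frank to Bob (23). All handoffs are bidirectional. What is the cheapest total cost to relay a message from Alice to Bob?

Checking several routes:
Alice→Frank→Bob: 23 + 23 = 46
Alice→Ivan→Bob: 17 + 27 = 44
Alice→Bob: 16
Alice→Carol→Bob: 23 + 8 = 31
Best route has total 16.

16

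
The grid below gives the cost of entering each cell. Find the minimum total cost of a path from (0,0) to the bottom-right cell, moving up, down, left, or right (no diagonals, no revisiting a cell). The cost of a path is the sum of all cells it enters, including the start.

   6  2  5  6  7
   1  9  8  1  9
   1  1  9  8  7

33

Path (0,0) -> (1,0) -> (2,0) -> (2,1) -> (2,2) -> (2,3) -> (2,4): 6 + 1 + 1 + 1 + 9 + 8 + 7 = 33.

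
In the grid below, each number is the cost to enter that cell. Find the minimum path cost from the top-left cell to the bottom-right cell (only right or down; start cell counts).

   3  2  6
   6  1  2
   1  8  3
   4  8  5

16

Cheapest: r0c0 -> r0c1 -> r1c1 -> r1c2 -> r2c2 -> r3c2
  3 + 2 + 1 + 2 + 3 + 5 = 16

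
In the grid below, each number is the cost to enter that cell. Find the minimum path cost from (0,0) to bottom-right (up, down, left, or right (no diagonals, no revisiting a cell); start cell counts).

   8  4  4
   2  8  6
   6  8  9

Take r0c0 -> r0c1 -> r0c2 -> r1c2 -> r2c2 for a total of 8 + 4 + 4 + 6 + 9 = 31.

31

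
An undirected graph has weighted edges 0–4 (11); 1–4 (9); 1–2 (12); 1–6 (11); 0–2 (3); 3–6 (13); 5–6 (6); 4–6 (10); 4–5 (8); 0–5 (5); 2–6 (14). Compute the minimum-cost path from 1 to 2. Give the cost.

12

Checking several routes:
1 -> 4 -> 0 -> 2: 9 + 11 + 3 = 23
1 -> 6 -> 5 -> 0 -> 2: 11 + 6 + 5 + 3 = 25
1 -> 4 -> 5 -> 0 -> 2: 9 + 8 + 5 + 3 = 25
1 -> 2: 12
The minimum is 12.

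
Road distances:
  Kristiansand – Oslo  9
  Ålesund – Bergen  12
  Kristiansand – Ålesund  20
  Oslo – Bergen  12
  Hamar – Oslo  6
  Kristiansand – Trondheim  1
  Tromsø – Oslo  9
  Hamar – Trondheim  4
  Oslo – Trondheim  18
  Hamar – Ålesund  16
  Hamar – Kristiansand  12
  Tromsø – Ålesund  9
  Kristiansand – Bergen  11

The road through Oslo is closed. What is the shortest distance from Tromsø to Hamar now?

25

Routes from Tromsø to Hamar avoiding Oslo:
Tromsø -> Ålesund -> Kristiansand -> Trondheim -> Hamar: 9 + 20 + 1 + 4 = 34
Tromsø -> Ålesund -> Kristiansand -> Hamar: 9 + 20 + 12 = 41
Tromsø -> Ålesund -> Hamar: 9 + 16 = 25
Tromsø -> Ålesund -> Bergen -> Kristiansand -> Trondheim -> Hamar: 9 + 12 + 11 + 1 + 4 = 37
Tromsø -> Ålesund -> Bergen -> Kristiansand -> Hamar: 9 + 12 + 11 + 12 = 44
The minimum is 25.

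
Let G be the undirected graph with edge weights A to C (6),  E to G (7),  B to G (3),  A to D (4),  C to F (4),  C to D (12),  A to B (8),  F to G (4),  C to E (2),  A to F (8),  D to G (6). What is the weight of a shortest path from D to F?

Some routes from D to F:
D→A→C→F: 4 + 6 + 4 = 14
D→A→B→G→F: 4 + 8 + 3 + 4 = 19
D→C→F: 12 + 4 = 16
D→G→F: 6 + 4 = 10
D→A→F: 4 + 8 = 12
D→G→E→C→F: 6 + 7 + 2 + 4 = 19
Shortest: 10.

10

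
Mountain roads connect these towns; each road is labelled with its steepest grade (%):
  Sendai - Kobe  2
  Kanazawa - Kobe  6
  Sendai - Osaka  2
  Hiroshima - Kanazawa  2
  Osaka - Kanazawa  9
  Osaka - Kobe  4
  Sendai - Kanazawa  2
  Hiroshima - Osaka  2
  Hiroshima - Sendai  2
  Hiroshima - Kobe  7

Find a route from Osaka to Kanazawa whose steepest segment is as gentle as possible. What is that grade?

Comparing a few candidate routes:
Osaka -> Hiroshima -> Sendai -> Kanazawa: max(2, 2, 2) = 2
Osaka -> Sendai -> Hiroshima -> Kanazawa: max(2, 2, 2) = 2
Osaka -> Sendai -> Kanazawa: max(2, 2) = 2
The minimum achievable maximum is 2%.

2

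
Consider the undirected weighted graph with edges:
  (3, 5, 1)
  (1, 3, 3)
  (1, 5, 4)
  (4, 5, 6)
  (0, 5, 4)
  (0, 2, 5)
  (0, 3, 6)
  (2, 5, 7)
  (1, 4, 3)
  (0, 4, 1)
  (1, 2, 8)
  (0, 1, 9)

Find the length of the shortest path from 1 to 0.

4

A few of the 1→0 routes:
1 → 5 → 0: 4 + 4 = 8
1 → 4 → 0: 3 + 1 = 4
1 → 3 → 5 → 0: 3 + 1 + 4 = 8
1 → 3 → 0: 3 + 6 = 9
1 → 0: 9
The minimum is 4.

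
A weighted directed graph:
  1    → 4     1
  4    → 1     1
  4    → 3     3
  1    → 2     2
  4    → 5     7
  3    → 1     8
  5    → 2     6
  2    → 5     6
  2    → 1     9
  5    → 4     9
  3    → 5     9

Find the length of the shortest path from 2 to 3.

13

Paths from 2 to 3:
2 -> 1 -> 4 -> 3: 9 + 1 + 3 = 13
2 -> 5 -> 4 -> 3: 6 + 9 + 3 = 18
Best route has total 13.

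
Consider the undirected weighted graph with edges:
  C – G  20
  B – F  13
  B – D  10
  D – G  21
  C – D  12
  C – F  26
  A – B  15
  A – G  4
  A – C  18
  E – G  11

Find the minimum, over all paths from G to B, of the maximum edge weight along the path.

15

Some routes from G to B:
G - C - A - B: max(20, 18, 15) = 20
G - C - D - B: max(20, 12, 10) = 20
G - A - C - D - B: max(4, 18, 12, 10) = 18
G - A - B: max(4, 15) = 15
Best route has worst link 15.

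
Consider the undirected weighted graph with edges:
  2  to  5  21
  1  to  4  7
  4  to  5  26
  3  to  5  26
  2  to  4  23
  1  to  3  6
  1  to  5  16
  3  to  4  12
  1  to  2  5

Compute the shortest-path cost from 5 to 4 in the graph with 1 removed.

26

Routes from 5 to 4 avoiding 1:
5→4: 26
5→2→4: 21 + 23 = 44
5→3→4: 26 + 12 = 38
The minimum is 26.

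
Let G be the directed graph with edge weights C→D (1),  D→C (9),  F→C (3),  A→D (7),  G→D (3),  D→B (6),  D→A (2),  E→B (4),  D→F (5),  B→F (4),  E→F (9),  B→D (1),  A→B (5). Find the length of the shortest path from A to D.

Routes from A to D:
A→D: 7
A→B→F→C→D: 5 + 4 + 3 + 1 = 13
A→B→D: 5 + 1 = 6
The minimum is 6.

6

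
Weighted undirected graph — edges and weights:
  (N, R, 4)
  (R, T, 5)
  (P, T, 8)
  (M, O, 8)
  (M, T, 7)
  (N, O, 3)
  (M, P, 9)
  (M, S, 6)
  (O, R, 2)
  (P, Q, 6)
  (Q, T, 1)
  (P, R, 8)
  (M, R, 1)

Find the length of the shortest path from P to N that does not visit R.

20

Candidate routes:
P-Q-T-M-O-N: 6 + 1 + 7 + 8 + 3 = 25
P-M-O-N: 9 + 8 + 3 = 20
P-T-M-O-N: 8 + 7 + 8 + 3 = 26
Shortest: 20.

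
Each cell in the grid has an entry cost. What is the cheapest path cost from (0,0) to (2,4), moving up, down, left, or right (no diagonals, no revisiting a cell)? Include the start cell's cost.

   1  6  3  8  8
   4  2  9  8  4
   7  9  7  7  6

34

Path (0,0) → (1,0) → (1,1) → (1,2) → (1,3) → (1,4) → (2,4): 1 + 4 + 2 + 9 + 8 + 4 + 6 = 34.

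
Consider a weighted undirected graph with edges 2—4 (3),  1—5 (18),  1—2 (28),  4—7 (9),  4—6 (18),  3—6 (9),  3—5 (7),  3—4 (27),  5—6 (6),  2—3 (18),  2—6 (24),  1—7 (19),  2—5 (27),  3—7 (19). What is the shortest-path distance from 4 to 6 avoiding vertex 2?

18

Checking several routes:
4 - 6: 18
4 - 7 - 3 - 6: 9 + 19 + 9 = 37
4 - 3 - 6: 27 + 9 = 36
Best route has total 18.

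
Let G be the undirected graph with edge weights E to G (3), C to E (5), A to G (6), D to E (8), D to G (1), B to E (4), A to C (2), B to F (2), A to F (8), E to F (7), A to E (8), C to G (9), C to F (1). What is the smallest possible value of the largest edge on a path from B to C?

A few of the B→C routes:
B-E-G-A-C: max(4, 3, 6, 2) = 6
B-F-C: max(2, 1) = 2
B-E-C: max(4, 5) = 5
The minimum achievable maximum is 2.

2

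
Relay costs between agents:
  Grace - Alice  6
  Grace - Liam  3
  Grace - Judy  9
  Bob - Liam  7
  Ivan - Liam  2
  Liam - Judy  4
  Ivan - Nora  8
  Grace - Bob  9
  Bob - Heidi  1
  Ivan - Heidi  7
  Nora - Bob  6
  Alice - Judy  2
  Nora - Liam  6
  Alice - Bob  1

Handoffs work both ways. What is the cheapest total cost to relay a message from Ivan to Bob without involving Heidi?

9

Some routes from Ivan to Bob avoiding Heidi:
Ivan→Liam→Bob: 2 + 7 = 9
Ivan→Liam→Judy→Alice→Bob: 2 + 4 + 2 + 1 = 9
Ivan→Liam→Grace→Alice→Bob: 2 + 3 + 6 + 1 = 12
The minimum is 9.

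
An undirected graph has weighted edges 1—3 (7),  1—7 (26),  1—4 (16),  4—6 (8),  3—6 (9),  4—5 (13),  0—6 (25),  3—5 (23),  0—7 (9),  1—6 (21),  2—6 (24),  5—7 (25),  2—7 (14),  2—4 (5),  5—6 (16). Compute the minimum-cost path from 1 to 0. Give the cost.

35

Comparing a few candidate routes:
1→6→0: 21 + 25 = 46
1→4→2→7→0: 16 + 5 + 14 + 9 = 44
1→7→0: 26 + 9 = 35
1→3→6→0: 7 + 9 + 25 = 41
1→4→6→0: 16 + 8 + 25 = 49
The minimum is 35.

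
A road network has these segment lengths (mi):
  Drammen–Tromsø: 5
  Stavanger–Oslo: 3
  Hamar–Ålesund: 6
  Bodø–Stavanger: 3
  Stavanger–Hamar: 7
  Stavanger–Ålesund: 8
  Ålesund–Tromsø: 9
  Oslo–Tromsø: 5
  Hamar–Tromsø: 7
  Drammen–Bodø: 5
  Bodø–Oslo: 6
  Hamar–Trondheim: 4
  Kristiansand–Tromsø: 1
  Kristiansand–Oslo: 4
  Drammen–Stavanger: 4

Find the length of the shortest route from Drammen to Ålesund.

12

Some routes from Drammen to Ålesund:
Drammen → Stavanger → Ålesund: 4 + 8 = 12
Drammen → Tromsø → Ålesund: 5 + 9 = 14
Drammen → Bodø → Stavanger → Ålesund: 5 + 3 + 8 = 16
The minimum is 12 mi.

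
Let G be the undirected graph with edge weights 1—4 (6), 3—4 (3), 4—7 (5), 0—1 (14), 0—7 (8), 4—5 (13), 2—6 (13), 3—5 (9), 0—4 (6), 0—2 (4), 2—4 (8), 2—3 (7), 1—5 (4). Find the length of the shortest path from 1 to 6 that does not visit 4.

Routes from 1 to 6 avoiding 4:
1 -> 0 -> 2 -> 6: 14 + 4 + 13 = 31
1 -> 5 -> 3 -> 2 -> 6: 4 + 9 + 7 + 13 = 33
Shortest: 31.

31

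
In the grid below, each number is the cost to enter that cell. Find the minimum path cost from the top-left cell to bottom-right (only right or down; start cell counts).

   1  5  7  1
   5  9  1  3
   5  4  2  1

Take [0,0] → [0,1] → [0,2] → [1,2] → [2,2] → [2,3] for a total of 1 + 5 + 7 + 1 + 2 + 1 = 17.
(Top row then right column would cost 18.)

17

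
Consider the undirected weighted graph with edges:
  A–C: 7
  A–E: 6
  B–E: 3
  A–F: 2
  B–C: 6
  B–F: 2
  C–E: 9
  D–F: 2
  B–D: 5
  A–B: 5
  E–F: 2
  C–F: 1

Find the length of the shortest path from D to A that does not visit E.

A few of the D→A routes:
D-B-C-F-A: 5 + 6 + 1 + 2 = 14
D-B-A: 5 + 5 = 10
D-B-F-A: 5 + 2 + 2 = 9
D-F-C-A: 2 + 1 + 7 = 10
D-F-A: 2 + 2 = 4
D-F-B-A: 2 + 2 + 5 = 9
The minimum is 4.

4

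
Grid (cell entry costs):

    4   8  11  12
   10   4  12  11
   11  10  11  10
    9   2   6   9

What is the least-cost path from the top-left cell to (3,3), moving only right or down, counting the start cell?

Path (0,0) → (0,1) → (1,1) → (2,1) → (3,1) → (3,2) → (3,3): 4 + 8 + 4 + 10 + 2 + 6 + 9 = 43.

43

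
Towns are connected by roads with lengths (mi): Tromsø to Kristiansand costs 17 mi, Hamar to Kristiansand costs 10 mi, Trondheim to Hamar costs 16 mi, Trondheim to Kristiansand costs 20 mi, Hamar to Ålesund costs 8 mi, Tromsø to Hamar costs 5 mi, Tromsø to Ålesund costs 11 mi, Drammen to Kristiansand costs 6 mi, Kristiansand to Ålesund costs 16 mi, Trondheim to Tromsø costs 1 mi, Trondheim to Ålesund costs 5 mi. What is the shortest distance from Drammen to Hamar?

A few of the Drammen→Hamar routes:
Drammen-Kristiansand-Hamar: 6 + 10 = 16
Drammen-Kristiansand-Tromsø-Hamar: 6 + 17 + 5 = 28
Drammen-Kristiansand-Trondheim-Tromsø-Hamar: 6 + 20 + 1 + 5 = 32
Drammen-Kristiansand-Ålesund-Hamar: 6 + 16 + 8 = 30
Best route has total 16 mi.

16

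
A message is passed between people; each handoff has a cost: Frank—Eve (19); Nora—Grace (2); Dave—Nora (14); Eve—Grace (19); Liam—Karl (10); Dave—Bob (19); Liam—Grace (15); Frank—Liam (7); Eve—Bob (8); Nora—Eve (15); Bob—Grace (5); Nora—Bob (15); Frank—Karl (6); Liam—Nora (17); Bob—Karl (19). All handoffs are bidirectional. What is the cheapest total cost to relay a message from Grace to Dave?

Comparing a few candidate routes:
Grace - Nora - Dave: 2 + 14 = 16
Grace - Bob - Eve - Nora - Dave: 5 + 8 + 15 + 14 = 42
Grace - Bob - Nora - Dave: 5 + 15 + 14 = 34
Grace - Nora - Eve - Bob - Dave: 2 + 15 + 8 + 19 = 44
Grace - Bob - Dave: 5 + 19 = 24
Grace - Nora - Bob - Dave: 2 + 15 + 19 = 36
The minimum is 16.

16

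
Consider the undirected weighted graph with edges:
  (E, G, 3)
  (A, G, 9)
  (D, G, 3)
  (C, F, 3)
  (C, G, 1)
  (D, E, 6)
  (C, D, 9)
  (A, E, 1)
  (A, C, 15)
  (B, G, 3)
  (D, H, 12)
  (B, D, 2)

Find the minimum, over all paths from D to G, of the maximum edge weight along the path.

A few of the D→G routes:
D-E-A-G: max(6, 1, 9) = 9
D-E-G: max(6, 3) = 6
D-B-G: max(2, 3) = 3
D-G: max(3) = 3
Smallest bottleneck: 3.

3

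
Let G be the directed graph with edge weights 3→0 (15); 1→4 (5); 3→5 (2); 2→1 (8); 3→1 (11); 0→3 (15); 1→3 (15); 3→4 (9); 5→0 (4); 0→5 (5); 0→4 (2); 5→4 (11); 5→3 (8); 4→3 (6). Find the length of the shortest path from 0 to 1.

Routes from 0 to 1:
0 -> 3 -> 1: 15 + 11 = 26
0 -> 4 -> 3 -> 1: 2 + 6 + 11 = 19
0 -> 5 -> 3 -> 1: 5 + 8 + 11 = 24
0 -> 5 -> 4 -> 3 -> 1: 5 + 11 + 6 + 11 = 33
Best route has total 19.

19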